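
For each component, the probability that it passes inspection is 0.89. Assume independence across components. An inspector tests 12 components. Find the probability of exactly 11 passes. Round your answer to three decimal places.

X ~ Binomial(n=12, p=0.89).
P(X=11) = C(12,11) · p^11 · (1−p)^1
= 12 · 0.27752 · 0.11 = 0.36632

0.366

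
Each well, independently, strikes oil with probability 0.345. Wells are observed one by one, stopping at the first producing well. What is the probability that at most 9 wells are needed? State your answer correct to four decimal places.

Y = number of wells to the first success; geometric, p = 0.345.
P(Y ≤ 9) = 1 − (1−p)^9 = 1 − 0.022191 = 0.977809

0.9778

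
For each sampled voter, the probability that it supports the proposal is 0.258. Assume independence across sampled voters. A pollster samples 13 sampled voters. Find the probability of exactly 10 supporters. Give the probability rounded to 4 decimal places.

X ~ Binomial(n=13, p=0.258).
P(X=10) = C(13,10) · p^10 · (1−p)^3
= 286 · 1.3068e-06 · 0.40852 = 0.000153

0.0002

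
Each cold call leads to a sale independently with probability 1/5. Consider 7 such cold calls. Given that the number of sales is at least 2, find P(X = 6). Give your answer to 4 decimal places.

0.0008

X ~ Binomial(7, 0.20). Want P(X=6 | X≥2) = P(X=6) / P(X≥2).
P(X=6) = C(7,6)·0.20^6·0.80^1 = 0.000358
P(X≥2) = 1 − 0.209715 − 0.367002 = 0.423283
Ratio = 0.000358 / 0.423283 = 0.000847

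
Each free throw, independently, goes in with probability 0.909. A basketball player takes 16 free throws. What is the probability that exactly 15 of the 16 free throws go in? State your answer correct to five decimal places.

X ~ Binomial(n=16, p=0.909).
P(X=15) = C(16,15) · p^15 · (1−p)^1
= 16 · 0.23903 · 0.091 = 0.3480324

0.34803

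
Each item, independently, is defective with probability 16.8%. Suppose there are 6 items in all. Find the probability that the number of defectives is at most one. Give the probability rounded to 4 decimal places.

X ~ Binomial(6, 0.168); P(X ≤ 1) = Σ C(6,k) p^k (1−p)^(6−k) over k:
  k=0: C(6,0)·0.168^0·0.832^6 = 0.331696
  k=1: C(6,1)·0.168^1·0.832^5 = 0.401862
Total = 0.733558

0.7336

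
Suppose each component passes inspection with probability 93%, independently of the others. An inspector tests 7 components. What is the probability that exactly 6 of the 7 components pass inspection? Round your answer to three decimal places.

0.317

X ~ Binomial(n=7, p=0.93).
P(X=6) = C(7,6) · p^6 · (1−p)^1
= 7 · 0.64699 · 0.07 = 0.31703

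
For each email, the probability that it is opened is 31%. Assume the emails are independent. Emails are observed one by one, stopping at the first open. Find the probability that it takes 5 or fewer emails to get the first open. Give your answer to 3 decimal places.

0.844

Y = number of emails to the first success; geometric, p = 0.31.
P(Y ≤ 5) = 1 − (1−p)^5 = 1 − 0.15640 = 0.84360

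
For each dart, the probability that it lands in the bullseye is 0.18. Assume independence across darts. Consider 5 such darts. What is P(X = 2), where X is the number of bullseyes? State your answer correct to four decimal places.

0.1786

X ~ Binomial(n=5, p=0.18).
P(X=2) = C(5,2) · p^2 · (1−p)^3
= 10 · 0.0324 · 0.55137 = 0.178643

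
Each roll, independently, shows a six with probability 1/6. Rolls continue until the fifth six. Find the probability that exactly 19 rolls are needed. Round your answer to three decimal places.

0.031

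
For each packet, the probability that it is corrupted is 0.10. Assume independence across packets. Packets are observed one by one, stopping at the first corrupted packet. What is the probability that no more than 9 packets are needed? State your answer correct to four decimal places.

0.6126

Y = number of packets to the first success; geometric, p = 0.10.
P(Y ≤ 9) = 1 − (1−p)^9 = 1 − 0.387420 = 0.612580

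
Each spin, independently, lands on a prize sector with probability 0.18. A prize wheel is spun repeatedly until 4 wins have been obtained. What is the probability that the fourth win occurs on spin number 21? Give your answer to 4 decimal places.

Y = trial on which the fourth success occurs; negative binomial, r=4, p=0.18.
P(Y=21) = C(20,3) · p^4 · (1−p)^17
= 1140 · 0.0010498 · 0.034264 = 0.041004

0.0410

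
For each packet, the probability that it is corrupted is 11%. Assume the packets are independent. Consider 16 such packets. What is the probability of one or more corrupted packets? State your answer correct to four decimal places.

P(at least one) = 1 − P(none) = 1 − (1 − 0.11)^16
= 1 − 0.154967 = 0.845033

0.8450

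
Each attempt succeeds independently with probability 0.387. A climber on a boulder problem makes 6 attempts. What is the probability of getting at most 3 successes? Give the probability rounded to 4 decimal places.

0.8383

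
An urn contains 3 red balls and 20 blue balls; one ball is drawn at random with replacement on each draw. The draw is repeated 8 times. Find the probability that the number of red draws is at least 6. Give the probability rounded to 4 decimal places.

0.0001

X ~ Binomial(8, 0.130435); P(X ≥ 6) = Σ C(8,k) p^k (1−p)^(8−k) over k:
  k=6: C(8,6)·0.130435^6·0.869565^2 = 0.000104
  k=7: C(8,7)·0.130435^7·0.869565^1 = 0.000004
  k=8: C(8,8)·0.130435^8·0.869565^0 = 0.000000
Total = 0.000109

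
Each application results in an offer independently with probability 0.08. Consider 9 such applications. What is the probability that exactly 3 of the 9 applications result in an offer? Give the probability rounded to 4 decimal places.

0.0261

X ~ Binomial(n=9, p=0.08).
P(X=3) = C(9,3) · p^3 · (1−p)^6
= 84 · 0.000512 · 0.60636 = 0.026078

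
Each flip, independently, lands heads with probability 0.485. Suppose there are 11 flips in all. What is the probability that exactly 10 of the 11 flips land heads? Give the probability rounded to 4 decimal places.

X ~ Binomial(n=11, p=0.485).
P(X=10) = C(11,10) · p^10 · (1−p)^1
= 11 · 0.00072014 · 0.515 = 0.004080

0.0041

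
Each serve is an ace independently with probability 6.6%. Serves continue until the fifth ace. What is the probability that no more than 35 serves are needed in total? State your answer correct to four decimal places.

Finishing within 35 serves ⇔ at least 5 successes in the first 35. With X ~ Binomial(35, 0.066), P(Y ≤ 35) = 1 − P(X ≤ 4).
  k=0: C(35,0)·0.066^0·0.934^35 = 0.091652
  k=1: C(35,1)·0.066^1·0.934^34 = 0.226676
  k=2: C(35,2)·0.066^2·0.934^33 = 0.272303
  k=3: C(35,3)·0.066^3·0.934^32 = 0.211661
  k=4: C(35,4)·0.066^4·0.934^31 = 0.119654
1 − 0.921946 = 0.078054

0.0781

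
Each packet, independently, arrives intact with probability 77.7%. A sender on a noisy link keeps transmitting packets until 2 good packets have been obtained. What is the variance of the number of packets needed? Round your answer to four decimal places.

0.7387

Y = total packets until the second success; negative binomial with r=2, p=0.777.
Var(Y) = r(1−p)/p² = 2·0.223 / 0.777² = 0.738742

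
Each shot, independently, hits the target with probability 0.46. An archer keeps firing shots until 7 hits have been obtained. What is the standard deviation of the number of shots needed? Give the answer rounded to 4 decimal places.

Y = total shots until the seventh success; negative binomial with r=7, p=0.46.
SD(Y) = √[r(1−p)/p²] = √(17.863894) = 4.226570

4.2266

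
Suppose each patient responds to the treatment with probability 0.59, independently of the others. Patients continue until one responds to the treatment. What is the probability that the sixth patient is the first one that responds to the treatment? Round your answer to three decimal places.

0.007

Geometric (trials to first success), p = 0.59.
P(Y = 6) = (1−p)^5 · p = 0.011586 · 0.59 = 0.00684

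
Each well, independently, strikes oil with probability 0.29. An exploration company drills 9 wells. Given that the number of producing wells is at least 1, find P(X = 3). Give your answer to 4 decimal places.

X ~ Binomial(9, 0.29). Want P(X=3 | X≥1) = P(X=3) / P(X≥1).
P(X=3) = C(9,3)·0.29^3·0.71^6 = 0.262436
P(X≥1) = 1 − 0.045849 = 0.954151
Ratio = 0.262436 / 0.954151 = 0.275046

0.2750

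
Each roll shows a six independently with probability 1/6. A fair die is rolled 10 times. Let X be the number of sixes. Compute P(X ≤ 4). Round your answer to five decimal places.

X ~ Binomial(10, 0.166667); P(X ≤ 4) = Σ C(10,k) p^k (1−p)^(10−k) over k:
  k=0: C(10,0)·0.166667^0·0.833333^10 = 0.1615056
  k=1: C(10,1)·0.166667^1·0.833333^9 = 0.3230112
  k=2: C(10,2)·0.166667^2·0.833333^8 = 0.2907100
  k=3: C(10,3)·0.166667^3·0.833333^7 = 0.1550454
  k=4: C(10,4)·0.166667^4·0.833333^6 = 0.0542659
Total = 0.9845380

0.98454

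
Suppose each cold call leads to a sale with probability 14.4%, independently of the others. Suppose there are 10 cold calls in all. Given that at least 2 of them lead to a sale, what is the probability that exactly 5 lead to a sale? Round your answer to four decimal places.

X ~ Binomial(10, 0.144). Want P(X=5 | X≥2) = P(X=5) / P(X≥2).
P(X=5) = C(10,5)·0.144^5·0.856^5 = 0.007171
P(X≥2) = 1 − 0.211221 − 0.355325 = 0.433453
Ratio = 0.007171 / 0.433453 = 0.016544

0.0165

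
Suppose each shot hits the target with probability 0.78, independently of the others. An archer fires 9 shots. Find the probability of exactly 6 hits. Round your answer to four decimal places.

X ~ Binomial(n=9, p=0.78).
P(X=6) = C(9,6) · p^6 · (1−p)^3
= 84 · 0.2252 · 0.010648 = 0.201426

0.2014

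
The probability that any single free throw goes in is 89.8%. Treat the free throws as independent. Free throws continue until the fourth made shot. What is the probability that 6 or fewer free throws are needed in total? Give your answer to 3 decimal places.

0.983

Finishing within 6 free throws ⇔ at least 4 successes in the first 6. With X ~ Binomial(6, 0.898), P(Y ≤ 6) = 1 − P(X ≤ 3).
  k=0: C(6,0)·0.898^0·0.102^6 = 0.00000
  k=1: C(6,1)·0.898^1·0.102^5 = 0.00006
  k=2: C(6,2)·0.898^2·0.102^4 = 0.00131
  k=3: C(6,3)·0.898^3·0.102^3 = 0.01537
1 − 0.01674 = 0.98326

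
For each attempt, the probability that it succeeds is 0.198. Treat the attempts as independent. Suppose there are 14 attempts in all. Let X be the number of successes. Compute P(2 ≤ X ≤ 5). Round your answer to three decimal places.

0.755

X ~ Binomial(14, 0.198); P(2 ≤ X ≤ 5) = Σ C(14,k) p^k (1−p)^(14−k) over k:
  k=2: C(14,2)·0.198^2·0.802^12 = 0.25262
  k=3: C(14,3)·0.198^3·0.802^11 = 0.24947
  k=4: C(14,4)·0.198^4·0.802^10 = 0.16937
  k=5: C(14,5)·0.198^5·0.802^9 = 0.08363
Total = 0.75509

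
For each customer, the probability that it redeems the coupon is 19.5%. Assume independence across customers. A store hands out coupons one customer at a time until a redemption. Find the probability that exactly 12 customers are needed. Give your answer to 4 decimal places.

0.0179

Geometric (trials to first success), p = 0.195.
P(Y = 12) = (1−p)^11 · p = 0.091993 · 0.195 = 0.017939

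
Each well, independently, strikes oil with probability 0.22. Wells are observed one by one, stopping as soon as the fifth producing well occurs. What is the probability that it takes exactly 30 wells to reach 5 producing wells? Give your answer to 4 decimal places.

Y = trial on which the fifth success occurs; negative binomial, r=5, p=0.22.
P(Y=30) = C(29,4) · p^5 · (1−p)^25
= 23751 · 0.00051536 · 0.0020062 = 0.024556

0.0246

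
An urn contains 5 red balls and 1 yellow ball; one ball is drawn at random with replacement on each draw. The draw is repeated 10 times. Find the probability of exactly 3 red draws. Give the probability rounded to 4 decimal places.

0.0002

X ~ Binomial(n=10, p=0.833333).
P(X=3) = C(10,3) · p^3 · (1−p)^7
= 120 · 0.5787 · 3.5722e-06 = 0.000248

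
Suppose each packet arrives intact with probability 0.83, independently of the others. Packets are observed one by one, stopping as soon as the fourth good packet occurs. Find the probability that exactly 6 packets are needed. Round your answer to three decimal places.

0.137

Y = trial on which the fourth success occurs; negative binomial, r=4, p=0.83.
P(Y=6) = C(5,3) · p^4 · (1−p)^2
= 10 · 0.47458 · 0.0289 = 0.13715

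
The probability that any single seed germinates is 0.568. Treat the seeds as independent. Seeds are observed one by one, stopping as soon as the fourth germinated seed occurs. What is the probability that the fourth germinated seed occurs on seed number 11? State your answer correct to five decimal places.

Y = trial on which the fourth success occurs; negative binomial, r=4, p=0.568.
P(Y=11) = C(10,3) · p^4 · (1−p)^7
= 120 · 0.10409 · 0.0028079 = 0.0350720

0.03507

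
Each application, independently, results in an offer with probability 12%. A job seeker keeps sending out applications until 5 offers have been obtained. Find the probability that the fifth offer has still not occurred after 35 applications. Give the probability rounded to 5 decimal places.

Needing more than 35 applications ⇔ fewer than 5 successes in the first 35. With X ~ Binomial(35, 0.12), P(Y > 35) = P(X ≤ 4).
  k=0: C(35,0)·0.12^0·0.88^35 = 0.0113997
  k=1: C(35,1)·0.12^1·0.88^34 = 0.0544077
  k=2: C(35,2)·0.12^2·0.88^33 = 0.1261269
  k=3: C(35,3)·0.12^3·0.88^32 = 0.1891903
  k=4: C(35,4)·0.12^4·0.88^31 = 0.2063894
P(X ≤ 4) = 0.5875140

0.58751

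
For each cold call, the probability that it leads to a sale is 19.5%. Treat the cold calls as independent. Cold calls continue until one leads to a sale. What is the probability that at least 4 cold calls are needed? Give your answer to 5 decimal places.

Y = number of cold calls to the first success; geometric, p = 0.195.
P(Y > 3) = P(first 3 all fail) = (1−p)^3 = 0.5216601

0.52166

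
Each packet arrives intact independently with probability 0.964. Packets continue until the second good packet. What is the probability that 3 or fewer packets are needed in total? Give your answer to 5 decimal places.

Finishing within 3 packets ⇔ at least 2 successes in the first 3. With X ~ Binomial(3, 0.964), P(Y ≤ 3) = 1 − P(X ≤ 1).
  k=0: C(3,0)·0.964^0·0.036^3 = 0.0000467
  k=1: C(3,1)·0.964^1·0.036^2 = 0.0037480
1 − 0.0037947 = 0.9962053

0.99621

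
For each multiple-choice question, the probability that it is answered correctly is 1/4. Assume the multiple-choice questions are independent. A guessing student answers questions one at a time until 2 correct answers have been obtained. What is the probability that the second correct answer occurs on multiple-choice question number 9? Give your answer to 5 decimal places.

0.06674

Y = trial on which the second success occurs; negative binomial, r=2, p=0.25.
P(Y=9) = C(8,1) · p^2 · (1−p)^7
= 8 · 0.0625 · 0.13348 = 0.0667419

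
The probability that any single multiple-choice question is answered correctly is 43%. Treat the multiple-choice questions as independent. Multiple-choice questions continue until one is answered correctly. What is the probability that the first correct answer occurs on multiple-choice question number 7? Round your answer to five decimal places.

Geometric (trials to first success), p = 0.43.
P(Y = 7) = (1−p)^6 · p = 0.034296 · 0.43 = 0.0147475

0.01475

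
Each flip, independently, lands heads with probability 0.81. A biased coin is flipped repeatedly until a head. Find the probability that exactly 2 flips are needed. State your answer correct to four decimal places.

Geometric (trials to first success), p = 0.81.
P(Y = 2) = (1−p)^1 · p = 0.19 · 0.81 = 0.153900

0.1539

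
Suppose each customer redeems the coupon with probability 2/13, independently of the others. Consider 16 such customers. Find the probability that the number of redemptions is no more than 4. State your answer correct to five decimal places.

0.91364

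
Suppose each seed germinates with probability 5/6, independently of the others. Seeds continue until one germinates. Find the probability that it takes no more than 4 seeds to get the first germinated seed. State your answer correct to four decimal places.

0.9992

Y = number of seeds to the first success; geometric, p = 0.833333.
P(Y ≤ 4) = 1 − (1−p)^4 = 1 − 0.000772 = 0.999228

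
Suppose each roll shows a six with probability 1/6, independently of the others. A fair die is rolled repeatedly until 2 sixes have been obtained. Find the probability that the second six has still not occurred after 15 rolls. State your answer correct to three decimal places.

0.260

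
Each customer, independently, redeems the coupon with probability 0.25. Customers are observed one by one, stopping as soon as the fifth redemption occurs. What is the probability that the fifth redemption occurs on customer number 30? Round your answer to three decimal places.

Y = trial on which the fifth success occurs; negative binomial, r=5, p=0.25.
P(Y=30) = C(29,4) · p^5 · (1−p)^25
= 23751 · 0.00097656 · 0.00075254 = 0.01745

0.017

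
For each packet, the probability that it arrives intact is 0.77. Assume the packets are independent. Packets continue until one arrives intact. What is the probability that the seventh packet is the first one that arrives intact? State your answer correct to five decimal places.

0.00011

Geometric (trials to first success), p = 0.77.
P(Y = 7) = (1−p)^6 · p = 0.00014804 · 0.77 = 0.0001140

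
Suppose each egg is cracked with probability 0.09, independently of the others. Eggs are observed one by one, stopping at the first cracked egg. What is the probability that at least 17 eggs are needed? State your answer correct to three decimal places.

0.221

Y = number of eggs to the first success; geometric, p = 0.09.
P(Y > 16) = P(first 16 all fail) = (1−p)^16 = 0.22114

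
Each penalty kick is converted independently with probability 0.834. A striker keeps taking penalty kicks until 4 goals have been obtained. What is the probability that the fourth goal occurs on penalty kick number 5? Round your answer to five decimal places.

0.32124

Y = trial on which the fourth success occurs; negative binomial, r=4, p=0.834.
P(Y=5) = C(4,3) · p^4 · (1−p)^1
= 4 · 0.4838 · 0.166 = 0.3212420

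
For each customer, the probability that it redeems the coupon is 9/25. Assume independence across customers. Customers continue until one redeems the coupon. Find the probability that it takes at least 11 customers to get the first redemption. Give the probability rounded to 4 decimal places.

Y = number of customers to the first success; geometric, p = 0.36.
P(Y > 10) = P(first 10 all fail) = (1−p)^10 = 0.011529

0.0115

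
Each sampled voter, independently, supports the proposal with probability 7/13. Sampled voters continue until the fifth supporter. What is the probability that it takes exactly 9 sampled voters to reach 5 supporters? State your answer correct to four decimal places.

Y = trial on which the fifth success occurs; negative binomial, r=5, p=0.538462.
P(Y=9) = C(8,4) · p^5 · (1−p)^4
= 70 · 0.045266 · 0.045377 = 0.143782

0.1438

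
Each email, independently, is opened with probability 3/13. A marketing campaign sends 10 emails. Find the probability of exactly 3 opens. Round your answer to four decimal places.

0.2350

X ~ Binomial(n=10, p=0.230769).
P(X=3) = C(10,3) · p^3 · (1−p)^7
= 120 · 0.012289 · 0.15937 = 0.235024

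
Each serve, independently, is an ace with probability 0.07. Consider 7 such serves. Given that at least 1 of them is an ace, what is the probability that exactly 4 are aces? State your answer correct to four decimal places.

X ~ Binomial(7, 0.07). Want P(X=4 | X≥1) = P(X=4) / P(X≥1).
P(X=4) = C(7,4)·0.07^4·0.93^3 = 0.000676
P(X≥1) = 1 − 0.601701 = 0.398299
Ratio = 0.000676 / 0.398299 = 0.001697

0.0017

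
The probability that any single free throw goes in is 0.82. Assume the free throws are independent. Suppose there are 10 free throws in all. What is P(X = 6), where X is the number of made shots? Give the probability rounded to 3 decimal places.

X ~ Binomial(n=10, p=0.82).
P(X=6) = C(10,6) · p^6 · (1−p)^4
= 210 · 0.30401 · 0.0010498 = 0.06702

0.067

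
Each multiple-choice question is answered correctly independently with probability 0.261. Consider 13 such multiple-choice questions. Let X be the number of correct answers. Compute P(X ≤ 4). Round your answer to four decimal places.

0.7655

X ~ Binomial(13, 0.261); P(X ≤ 4) = Σ C(13,k) p^k (1−p)^(13−k) over k:
  k=0: C(13,0)·0.261^0·0.739^13 = 0.019605
  k=1: C(13,1)·0.261^1·0.739^12 = 0.090015
  k=2: C(13,2)·0.261^2·0.739^11 = 0.190750
  k=3: C(13,3)·0.261^3·0.739^10 = 0.247020
  k=4: C(13,4)·0.261^4·0.739^9 = 0.218106
Total = 0.765497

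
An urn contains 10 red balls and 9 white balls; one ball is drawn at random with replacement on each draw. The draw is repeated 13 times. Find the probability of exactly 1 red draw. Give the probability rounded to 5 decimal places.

X ~ Binomial(n=13, p=0.526316).
P(X=1) = C(13,1) · p^1 · (1−p)^12
= 13 · 0.52632 · 0.0001276 = 0.0008731

0.00087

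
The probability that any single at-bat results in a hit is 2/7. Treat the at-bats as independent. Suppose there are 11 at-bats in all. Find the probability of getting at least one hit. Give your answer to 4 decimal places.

P(at least one) = 1 − P(none) = 1 − (1 − 0.285714)^11
= 1 − 0.024694 = 0.975306

0.9753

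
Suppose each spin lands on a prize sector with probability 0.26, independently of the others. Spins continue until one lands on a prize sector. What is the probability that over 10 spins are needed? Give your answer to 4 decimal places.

0.0492

Y = number of spins to the first success; geometric, p = 0.26.
P(Y > 10) = P(first 10 all fail) = (1−p)^10 = 0.049240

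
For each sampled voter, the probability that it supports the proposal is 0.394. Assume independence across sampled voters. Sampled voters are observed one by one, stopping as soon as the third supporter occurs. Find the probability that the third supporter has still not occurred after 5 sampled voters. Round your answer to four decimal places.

0.6929

Needing more than 5 sampled voters ⇔ fewer than 3 successes in the first 5. With X ~ Binomial(5, 0.394), P(Y > 5) = P(X ≤ 2).
  k=0: C(5,0)·0.394^0·0.606^5 = 0.081727
  k=1: C(5,1)·0.394^1·0.606^4 = 0.265679
  k=2: C(5,2)·0.394^2·0.606^3 = 0.345470
P(X ≤ 2) = 0.692875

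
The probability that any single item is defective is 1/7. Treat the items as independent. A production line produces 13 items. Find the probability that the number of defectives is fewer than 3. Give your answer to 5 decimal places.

X ~ Binomial(13, 0.142857); P(X ≤ 2) = Σ C(13,k) p^k (1−p)^(13−k) over k:
  k=0: C(13,0)·0.142857^0·0.857143^13 = 0.1348006
  k=1: C(13,1)·0.142857^1·0.857143^12 = 0.2920679
  k=2: C(13,2)·0.142857^2·0.857143^11 = 0.2920679
Total = 0.7189364

0.71894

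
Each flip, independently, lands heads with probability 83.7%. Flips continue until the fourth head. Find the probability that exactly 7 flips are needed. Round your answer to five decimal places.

Y = trial on which the fourth success occurs; negative binomial, r=4, p=0.837.
P(Y=7) = C(6,3) · p^4 · (1−p)^3
= 20 · 0.4908 · 0.0043307 = 0.0425103

0.04251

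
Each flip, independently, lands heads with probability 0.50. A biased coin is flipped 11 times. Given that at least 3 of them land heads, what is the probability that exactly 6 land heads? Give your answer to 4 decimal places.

0.2332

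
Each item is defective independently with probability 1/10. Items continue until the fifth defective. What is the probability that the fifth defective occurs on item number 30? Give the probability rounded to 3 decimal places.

0.017

Y = trial on which the fifth success occurs; negative binomial, r=5, p=0.10.
P(Y=30) = C(29,4) · p^5 · (1−p)^25
= 23751 · 1e-05 · 0.07179 = 0.01705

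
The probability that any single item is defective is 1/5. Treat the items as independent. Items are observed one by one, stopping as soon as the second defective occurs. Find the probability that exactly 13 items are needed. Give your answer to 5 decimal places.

Y = trial on which the second success occurs; negative binomial, r=2, p=0.20.
P(Y=13) = C(12,1) · p^2 · (1−p)^11
= 12 · 0.04 · 0.085899 = 0.0412317

0.04123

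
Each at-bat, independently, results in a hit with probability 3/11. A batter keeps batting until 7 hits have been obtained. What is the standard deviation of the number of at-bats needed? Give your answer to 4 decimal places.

Y = total at-bats until the seventh success; negative binomial with r=7, p=0.272727.
SD(Y) = √[r(1−p)/p²] = √(68.444444) = 8.273116

8.2731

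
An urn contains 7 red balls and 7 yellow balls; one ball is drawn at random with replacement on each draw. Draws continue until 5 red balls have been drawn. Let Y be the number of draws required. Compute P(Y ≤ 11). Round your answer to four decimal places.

0.7256

Finishing within 11 draws ⇔ at least 5 successes in the first 11. With X ~ Binomial(11, 0.50), P(Y ≤ 11) = 1 − P(X ≤ 4).
  k=0: C(11,0)·0.50^0·0.50^11 = 0.000488
  k=1: C(11,1)·0.50^1·0.50^10 = 0.005371
  k=2: C(11,2)·0.50^2·0.50^9 = 0.026855
  k=3: C(11,3)·0.50^3·0.50^8 = 0.080566
  k=4: C(11,4)·0.50^4·0.50^7 = 0.161133
1 − 0.274414 = 0.725586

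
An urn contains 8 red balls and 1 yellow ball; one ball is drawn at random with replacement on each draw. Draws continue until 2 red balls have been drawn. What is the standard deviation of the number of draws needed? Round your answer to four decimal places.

Y = total draws until the second success; negative binomial with r=2, p=0.888889.
SD(Y) = √[r(1−p)/p²] = √(0.281250) = 0.530330

0.5303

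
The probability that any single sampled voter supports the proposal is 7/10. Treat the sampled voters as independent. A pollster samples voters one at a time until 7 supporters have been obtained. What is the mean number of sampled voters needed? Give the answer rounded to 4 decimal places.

Y = total sampled voters until the seventh success; negative binomial with r=7, p=0.70.
E[Y] = r / p = 7 / 0.70 = 10.000000

10.0000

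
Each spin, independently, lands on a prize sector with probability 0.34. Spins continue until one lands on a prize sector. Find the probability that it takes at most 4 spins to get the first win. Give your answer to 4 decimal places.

0.8103

Y = number of spins to the first success; geometric, p = 0.34.
P(Y ≤ 4) = 1 − (1−p)^4 = 1 − 0.189747 = 0.810253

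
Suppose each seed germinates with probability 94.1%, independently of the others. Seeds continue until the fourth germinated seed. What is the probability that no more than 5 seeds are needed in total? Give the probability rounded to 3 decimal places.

Finishing within 5 seeds ⇔ at least 4 successes in the first 5. With X ~ Binomial(5, 0.941), P(Y ≤ 5) = 1 − P(X ≤ 3).
  k=0: C(5,0)·0.941^0·0.059^5 = 0.00000
  k=1: C(5,1)·0.941^1·0.059^4 = 0.00006
  k=2: C(5,2)·0.941^2·0.059^3 = 0.00182
  k=3: C(5,3)·0.941^3·0.059^2 = 0.02901
1 − 0.03088 = 0.96912

0.969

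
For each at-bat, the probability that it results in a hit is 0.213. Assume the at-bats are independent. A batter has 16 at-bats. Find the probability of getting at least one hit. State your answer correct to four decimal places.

P(at least one) = 1 − P(none) = 1 − (1 − 0.213)^16
= 1 − 0.021657 = 0.978343

0.9783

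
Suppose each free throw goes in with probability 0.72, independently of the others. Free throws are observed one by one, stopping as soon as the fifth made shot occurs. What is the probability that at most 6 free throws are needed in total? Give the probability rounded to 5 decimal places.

0.46438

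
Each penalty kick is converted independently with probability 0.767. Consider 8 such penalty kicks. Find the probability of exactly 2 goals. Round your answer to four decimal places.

0.0026

X ~ Binomial(n=8, p=0.767).
P(X=2) = C(8,2) · p^2 · (1−p)^6
= 28 · 0.58829 · 0.00016001 = 0.002636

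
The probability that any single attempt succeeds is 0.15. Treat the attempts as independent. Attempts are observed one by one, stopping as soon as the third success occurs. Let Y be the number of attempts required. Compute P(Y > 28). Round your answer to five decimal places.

Needing more than 28 attempts ⇔ fewer than 3 successes in the first 28. With X ~ Binomial(28, 0.15), P(Y > 28) = P(X ≤ 2).
  k=0: C(28,0)·0.15^0·0.85^28 = 0.0105616
  k=1: C(28,1)·0.15^1·0.85^27 = 0.0521868
  k=2: C(28,2)·0.15^2·0.85^26 = 0.1243273
P(X ≤ 2) = 0.1870756

0.18708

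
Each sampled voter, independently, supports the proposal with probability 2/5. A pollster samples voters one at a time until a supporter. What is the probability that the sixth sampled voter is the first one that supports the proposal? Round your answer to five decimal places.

0.03110

Geometric (trials to first success), p = 0.40.
P(Y = 6) = (1−p)^5 · p = 0.07776 · 0.40 = 0.0311040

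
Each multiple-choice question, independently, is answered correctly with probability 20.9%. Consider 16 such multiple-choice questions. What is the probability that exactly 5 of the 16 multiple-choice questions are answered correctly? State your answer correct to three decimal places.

0.132

X ~ Binomial(n=16, p=0.209).
P(X=5) = C(16,5) · p^5 · (1−p)^11
= 4368 · 0.00039878 · 0.075848 = 0.13212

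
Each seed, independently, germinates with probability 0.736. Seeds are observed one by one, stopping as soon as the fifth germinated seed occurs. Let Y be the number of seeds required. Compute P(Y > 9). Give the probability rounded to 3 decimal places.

Needing more than 9 seeds ⇔ fewer than 5 successes in the first 9. With X ~ Binomial(9, 0.736), P(Y > 9) = P(X ≤ 4).
  k=0: C(9,0)·0.736^0·0.264^9 = 0.00001
  k=1: C(9,1)·0.736^1·0.264^8 = 0.00016
  k=2: C(9,2)·0.736^2·0.264^7 = 0.00174
  k=3: C(9,3)·0.736^3·0.264^6 = 0.01134
  k=4: C(9,4)·0.736^4·0.264^5 = 0.04741
P(X ≤ 4) = 0.06066

0.061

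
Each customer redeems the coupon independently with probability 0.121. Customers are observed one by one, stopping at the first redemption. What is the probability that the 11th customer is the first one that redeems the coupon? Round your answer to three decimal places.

0.033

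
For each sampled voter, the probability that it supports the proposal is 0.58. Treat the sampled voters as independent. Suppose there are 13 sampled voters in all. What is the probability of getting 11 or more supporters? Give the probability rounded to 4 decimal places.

0.0431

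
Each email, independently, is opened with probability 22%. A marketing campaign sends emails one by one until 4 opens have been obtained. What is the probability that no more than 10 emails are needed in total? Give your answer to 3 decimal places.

Finishing within 10 emails ⇔ at least 4 successes in the first 10. With X ~ Binomial(10, 0.22), P(Y ≤ 10) = 1 − P(X ≤ 3).
  k=0: C(10,0)·0.22^0·0.78^10 = 0.08336
  k=1: C(10,1)·0.22^1·0.78^9 = 0.23511
  k=2: C(10,2)·0.22^2·0.78^8 = 0.29841
  k=3: C(10,3)·0.22^3·0.78^7 = 0.22445
1 − 0.84133 = 0.15867

0.159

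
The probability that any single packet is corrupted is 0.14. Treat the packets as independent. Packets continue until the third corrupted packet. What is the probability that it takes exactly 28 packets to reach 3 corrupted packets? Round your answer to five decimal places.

0.02219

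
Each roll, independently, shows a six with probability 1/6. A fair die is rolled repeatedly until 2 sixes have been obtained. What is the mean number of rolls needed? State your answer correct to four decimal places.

12.0000

Y = total rolls until the second success; negative binomial with r=2, p=0.166667.
E[Y] = r / p = 2 / 0.166667 = 12.000000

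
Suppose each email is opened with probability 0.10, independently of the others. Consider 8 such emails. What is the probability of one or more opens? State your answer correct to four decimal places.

0.5695

P(at least one) = 1 − P(none) = 1 − (1 − 0.10)^8
= 1 − 0.430467 = 0.569533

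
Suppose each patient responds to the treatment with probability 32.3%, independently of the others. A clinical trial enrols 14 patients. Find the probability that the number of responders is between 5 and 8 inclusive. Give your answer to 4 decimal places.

0.4771

X ~ Binomial(14, 0.323); P(5 ≤ X ≤ 8) = Σ C(14,k) p^k (1−p)^(14−k) over k:
  k=5: C(14,5)·0.323^5·0.677^9 = 0.210269
  k=6: C(14,6)·0.323^6·0.677^8 = 0.150480
  k=7: C(14,7)·0.323^7·0.677^7 = 0.082051
  k=8: C(14,8)·0.323^8·0.677^6 = 0.034254
Total = 0.477054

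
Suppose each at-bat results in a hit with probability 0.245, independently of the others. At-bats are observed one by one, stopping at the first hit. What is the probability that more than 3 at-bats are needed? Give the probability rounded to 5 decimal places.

0.43037

Y = number of at-bats to the first success; geometric, p = 0.245.
P(Y > 3) = P(first 3 all fail) = (1−p)^3 = 0.4303689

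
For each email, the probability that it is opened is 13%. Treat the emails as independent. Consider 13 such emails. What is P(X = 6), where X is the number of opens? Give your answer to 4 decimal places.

0.0031

X ~ Binomial(n=13, p=0.13).
P(X=6) = C(13,6) · p^6 · (1−p)^7
= 1716 · 4.8268e-06 · 0.37725 = 0.003125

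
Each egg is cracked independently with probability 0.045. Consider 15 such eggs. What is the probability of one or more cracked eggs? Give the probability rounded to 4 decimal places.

0.4988

P(at least one) = 1 − P(none) = 1 − (1 − 0.045)^15
= 1 − 0.501246 = 0.498754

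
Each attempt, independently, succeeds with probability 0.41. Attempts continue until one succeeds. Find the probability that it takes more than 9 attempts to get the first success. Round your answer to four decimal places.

0.0087

Y = number of attempts to the first success; geometric, p = 0.41.
P(Y > 9) = P(first 9 all fail) = (1−p)^9 = 0.008663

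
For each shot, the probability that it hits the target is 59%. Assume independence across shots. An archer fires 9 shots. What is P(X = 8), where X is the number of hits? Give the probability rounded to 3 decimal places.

X ~ Binomial(n=9, p=0.59).
P(X=8) = C(9,8) · p^8 · (1−p)^1
= 9 · 0.014683 · 0.41 = 0.05418

0.054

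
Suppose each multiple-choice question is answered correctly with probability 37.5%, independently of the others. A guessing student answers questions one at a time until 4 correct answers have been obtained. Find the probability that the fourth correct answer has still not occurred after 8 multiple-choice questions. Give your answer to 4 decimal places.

0.6514

Needing more than 8 multiple-choice questions ⇔ fewer than 4 successes in the first 8. With X ~ Binomial(8, 0.375), P(Y > 8) = P(X ≤ 3).
  k=0: C(8,0)·0.375^0·0.625^8 = 0.023283
  k=1: C(8,1)·0.375^1·0.625^7 = 0.111759
  k=2: C(8,2)·0.375^2·0.625^6 = 0.234693
  k=3: C(8,3)·0.375^3·0.625^5 = 0.281632
P(X ≤ 3) = 0.651367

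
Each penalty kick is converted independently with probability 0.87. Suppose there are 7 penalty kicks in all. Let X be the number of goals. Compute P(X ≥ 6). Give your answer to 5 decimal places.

X ~ Binomial(7, 0.87); P(X ≥ 6) = Σ C(7,k) p^k (1−p)^(7−k) over k:
  k=6: C(7,6)·0.87^6·0.13^1 = 0.3945998
  k=7: C(7,7)·0.87^7·0.13^0 = 0.3772548
Total = 0.7718546

0.77185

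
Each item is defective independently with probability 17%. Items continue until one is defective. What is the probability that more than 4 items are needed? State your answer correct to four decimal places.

0.4746

Y = number of items to the first success; geometric, p = 0.17.
P(Y > 4) = P(first 4 all fail) = (1−p)^4 = 0.474583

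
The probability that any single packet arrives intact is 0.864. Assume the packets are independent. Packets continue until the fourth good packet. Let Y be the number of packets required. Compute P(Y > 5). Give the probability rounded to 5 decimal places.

Needing more than 5 packets ⇔ fewer than 4 successes in the first 5. With X ~ Binomial(5, 0.864), P(Y > 5) = P(X ≤ 3).
  k=0: C(5,0)·0.864^0·0.136^5 = 0.0000465
  k=1: C(5,1)·0.864^1·0.136^4 = 0.0014779
  k=2: C(5,2)·0.864^2·0.136^3 = 0.0187778
  k=3: C(5,3)·0.864^3·0.136^2 = 0.1192941
P(X ≤ 3) = 0.1395963

0.13960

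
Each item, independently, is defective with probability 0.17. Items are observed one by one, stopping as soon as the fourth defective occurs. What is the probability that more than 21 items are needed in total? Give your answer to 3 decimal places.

0.510

Needing more than 21 items ⇔ fewer than 4 successes in the first 21. With X ~ Binomial(21, 0.17), P(Y > 21) = P(X ≤ 3).
  k=0: C(21,0)·0.17^0·0.83^21 = 0.01998
  k=1: C(21,1)·0.17^1·0.83^20 = 0.08595
  k=2: C(21,2)·0.17^2·0.83^19 = 0.17604
  k=3: C(21,3)·0.17^3·0.83^18 = 0.22835
P(X ≤ 3) = 0.51032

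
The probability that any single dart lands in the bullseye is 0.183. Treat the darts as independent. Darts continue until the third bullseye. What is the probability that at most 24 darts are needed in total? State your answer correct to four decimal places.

0.8418

Finishing within 24 darts ⇔ at least 3 successes in the first 24. With X ~ Binomial(24, 0.183), P(Y ≤ 24) = 1 − P(X ≤ 2).
  k=0: C(24,0)·0.183^0·0.817^24 = 0.007822
  k=1: C(24,1)·0.183^1·0.817^23 = 0.042050
  k=2: C(24,2)·0.183^2·0.817^22 = 0.108317
1 − 0.158190 = 0.841810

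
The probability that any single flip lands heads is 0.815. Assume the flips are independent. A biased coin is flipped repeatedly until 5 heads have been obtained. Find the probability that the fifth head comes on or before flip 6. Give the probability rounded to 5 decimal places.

Finishing within 6 flips ⇔ at least 5 successes in the first 6. With X ~ Binomial(6, 0.815), P(Y ≤ 6) = 1 − P(X ≤ 4).
  k=0: C(6,0)·0.815^0·0.185^6 = 0.0000401
  k=1: C(6,1)·0.815^1·0.185^5 = 0.0010597
  k=2: C(6,2)·0.815^2·0.185^4 = 0.0116706
  k=3: C(6,3)·0.815^3·0.185^3 = 0.0685517
  k=4: C(6,4)·0.815^4·0.185^2 = 0.2264984
1 − 0.3078204 = 0.6921796

0.69218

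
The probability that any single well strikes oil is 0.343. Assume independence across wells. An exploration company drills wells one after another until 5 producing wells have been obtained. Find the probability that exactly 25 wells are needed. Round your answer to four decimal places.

0.0113

Y = trial on which the fifth success occurs; negative binomial, r=5, p=0.343.
P(Y=25) = C(24,4) · p^5 · (1−p)^20
= 10626 · 0.0047476 · 0.00022455 = 0.011328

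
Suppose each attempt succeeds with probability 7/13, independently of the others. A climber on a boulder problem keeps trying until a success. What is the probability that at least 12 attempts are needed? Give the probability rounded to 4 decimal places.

0.0002

Y = number of attempts to the first success; geometric, p = 0.538462.
P(Y > 11) = P(first 11 all fail) = (1−p)^11 = 0.000202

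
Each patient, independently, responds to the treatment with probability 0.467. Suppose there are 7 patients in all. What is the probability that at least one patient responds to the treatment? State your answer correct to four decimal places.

0.9878

P(at least one) = 1 − P(none) = 1 − (1 − 0.467)^7
= 1 − 0.012221 = 0.987779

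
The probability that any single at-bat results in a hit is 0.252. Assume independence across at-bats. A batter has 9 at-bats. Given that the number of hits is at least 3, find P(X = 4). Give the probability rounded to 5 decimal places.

X ~ Binomial(9, 0.252). Want P(X=4 | X≥3) = P(X=4) / P(X≥3).
P(X=4) = C(9,4)·0.252^4·0.748^5 = 0.1189818
P(X≥3) = 1 − 0.0733018 − 0.2222572 − 0.2995124 = 0.4049287
Ratio = 0.1189818 / 0.4049287 = 0.2938341

0.29383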